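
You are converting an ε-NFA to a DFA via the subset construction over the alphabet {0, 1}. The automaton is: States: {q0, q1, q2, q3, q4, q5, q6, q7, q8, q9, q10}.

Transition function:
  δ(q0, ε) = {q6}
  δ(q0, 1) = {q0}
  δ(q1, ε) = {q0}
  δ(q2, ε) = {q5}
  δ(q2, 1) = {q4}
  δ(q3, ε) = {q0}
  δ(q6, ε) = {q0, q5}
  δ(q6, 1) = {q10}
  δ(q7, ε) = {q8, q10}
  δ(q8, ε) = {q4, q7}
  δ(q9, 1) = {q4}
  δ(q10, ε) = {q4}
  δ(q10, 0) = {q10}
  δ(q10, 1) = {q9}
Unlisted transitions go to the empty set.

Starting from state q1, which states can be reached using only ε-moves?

Start with {q1}.
From q1 via ε: add q0.
From q0 via ε: add q6.
From q6 via ε: add q5.
No new states can be added; the closed set is {q0, q1, q5, q6}.

{q0, q1, q5, q6}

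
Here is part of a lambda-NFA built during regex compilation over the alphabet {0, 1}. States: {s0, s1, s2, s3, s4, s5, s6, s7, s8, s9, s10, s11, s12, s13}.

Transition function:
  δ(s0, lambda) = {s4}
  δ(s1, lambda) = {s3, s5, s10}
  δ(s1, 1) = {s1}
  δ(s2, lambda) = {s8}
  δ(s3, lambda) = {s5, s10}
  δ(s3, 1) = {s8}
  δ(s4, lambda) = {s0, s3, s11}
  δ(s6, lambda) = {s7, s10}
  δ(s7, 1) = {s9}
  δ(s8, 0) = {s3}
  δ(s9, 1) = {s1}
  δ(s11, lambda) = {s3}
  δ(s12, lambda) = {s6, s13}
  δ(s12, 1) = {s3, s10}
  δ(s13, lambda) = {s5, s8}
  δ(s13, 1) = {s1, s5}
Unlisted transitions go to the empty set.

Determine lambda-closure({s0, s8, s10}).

{s0, s3, s4, s5, s8, s10, s11}

Start with {s0, s8, s10}.
From s0 via lambda: add s4.
From s4 via lambda: add s3, s11.
From s3 via lambda: add s5.
No new states can be added; the closed set is {s0, s3, s4, s5, s8, s10, s11}.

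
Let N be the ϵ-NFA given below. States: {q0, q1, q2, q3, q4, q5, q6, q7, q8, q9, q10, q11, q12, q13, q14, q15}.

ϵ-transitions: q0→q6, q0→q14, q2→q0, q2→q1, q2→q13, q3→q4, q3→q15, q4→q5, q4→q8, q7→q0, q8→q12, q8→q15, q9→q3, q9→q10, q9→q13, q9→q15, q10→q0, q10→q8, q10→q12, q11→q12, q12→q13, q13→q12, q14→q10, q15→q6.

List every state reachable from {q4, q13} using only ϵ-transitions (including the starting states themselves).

Start with {q4, q13}.
From q4 via ϵ: add q5, q8.
From q13 via ϵ: add q12.
From q8 via ϵ: add q15.
From q15 via ϵ: add q6.
No new states can be added; the closed set is {q4, q5, q6, q8, q12, q13, q15}.

{q4, q5, q6, q8, q12, q13, q15}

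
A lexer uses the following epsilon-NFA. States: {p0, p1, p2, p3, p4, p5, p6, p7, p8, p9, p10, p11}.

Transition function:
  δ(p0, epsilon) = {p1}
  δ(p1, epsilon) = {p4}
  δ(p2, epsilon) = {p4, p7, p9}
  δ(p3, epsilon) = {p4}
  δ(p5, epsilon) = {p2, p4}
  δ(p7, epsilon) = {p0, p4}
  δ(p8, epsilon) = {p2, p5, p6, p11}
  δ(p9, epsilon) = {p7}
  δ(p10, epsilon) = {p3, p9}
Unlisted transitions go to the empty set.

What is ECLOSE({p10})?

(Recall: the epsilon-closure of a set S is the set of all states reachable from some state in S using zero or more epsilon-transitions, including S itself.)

{p0, p1, p3, p4, p7, p9, p10}

Start with {p10}.
From p10 via epsilon: add p3, p9.
From p3 via epsilon: add p4.
From p9 via epsilon: add p7.
From p7 via epsilon: add p0.
From p0 via epsilon: add p1.
No new states can be added; the closed set is {p0, p1, p3, p4, p7, p9, p10}.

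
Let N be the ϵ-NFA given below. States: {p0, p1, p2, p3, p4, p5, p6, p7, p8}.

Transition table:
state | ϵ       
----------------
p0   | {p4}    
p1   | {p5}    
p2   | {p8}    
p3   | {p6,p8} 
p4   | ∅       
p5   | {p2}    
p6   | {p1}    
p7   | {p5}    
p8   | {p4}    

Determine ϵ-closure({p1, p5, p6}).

Start with {p1, p5, p6}.
From p5 via ϵ: add p2.
From p2 via ϵ: add p8.
From p8 via ϵ: add p4.
No new states can be added; the closed set is {p1, p2, p4, p5, p6, p8}.

{p1, p2, p4, p5, p6, p8}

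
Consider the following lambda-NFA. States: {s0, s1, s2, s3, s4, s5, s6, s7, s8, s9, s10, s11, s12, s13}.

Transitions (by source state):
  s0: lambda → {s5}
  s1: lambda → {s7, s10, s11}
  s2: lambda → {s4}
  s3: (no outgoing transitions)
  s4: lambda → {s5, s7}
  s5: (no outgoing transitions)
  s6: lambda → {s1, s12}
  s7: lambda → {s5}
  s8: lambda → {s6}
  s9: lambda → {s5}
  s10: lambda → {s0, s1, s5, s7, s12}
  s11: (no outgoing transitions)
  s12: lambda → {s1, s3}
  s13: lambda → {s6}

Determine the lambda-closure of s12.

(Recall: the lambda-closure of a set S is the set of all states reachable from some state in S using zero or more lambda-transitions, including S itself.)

{s0, s1, s3, s5, s7, s10, s11, s12}

Start with {s12}.
From s12 via lambda: add s1, s3.
From s1 via lambda: add s7, s10, s11.
From s7 via lambda: add s5.
From s10 via lambda: add s0.
No new states can be added; the closed set is {s0, s1, s3, s5, s7, s10, s11, s12}.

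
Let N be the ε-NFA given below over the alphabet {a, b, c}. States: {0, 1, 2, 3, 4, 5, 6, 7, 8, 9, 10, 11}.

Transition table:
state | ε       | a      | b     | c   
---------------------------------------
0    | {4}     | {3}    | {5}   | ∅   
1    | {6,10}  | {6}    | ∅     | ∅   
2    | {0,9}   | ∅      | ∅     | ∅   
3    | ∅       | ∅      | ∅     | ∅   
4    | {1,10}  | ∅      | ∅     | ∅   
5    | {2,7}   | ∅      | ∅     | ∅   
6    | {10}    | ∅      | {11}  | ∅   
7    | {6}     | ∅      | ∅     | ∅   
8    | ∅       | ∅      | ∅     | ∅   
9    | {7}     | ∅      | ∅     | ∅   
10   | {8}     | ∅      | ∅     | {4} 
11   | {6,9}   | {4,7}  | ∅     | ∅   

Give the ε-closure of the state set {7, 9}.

{6, 7, 8, 9, 10}

Start with {7, 9}.
From 7 via ε: add 6.
From 6 via ε: add 10.
From 10 via ε: add 8.
No new states can be added; the closed set is {6, 7, 8, 9, 10}.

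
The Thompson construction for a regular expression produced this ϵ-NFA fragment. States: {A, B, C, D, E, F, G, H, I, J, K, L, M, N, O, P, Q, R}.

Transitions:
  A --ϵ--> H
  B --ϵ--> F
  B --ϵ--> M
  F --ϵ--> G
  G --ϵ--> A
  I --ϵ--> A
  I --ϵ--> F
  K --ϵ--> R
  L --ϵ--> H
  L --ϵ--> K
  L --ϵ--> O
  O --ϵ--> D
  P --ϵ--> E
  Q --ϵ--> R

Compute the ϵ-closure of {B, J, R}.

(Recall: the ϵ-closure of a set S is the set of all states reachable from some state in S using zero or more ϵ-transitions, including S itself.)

Start with {B, J, R}.
From B via ϵ: add F, M.
From F via ϵ: add G.
From G via ϵ: add A.
From A via ϵ: add H.
No new states can be added; the closed set is {A, B, F, G, H, J, M, R}.

{A, B, F, G, H, J, M, R}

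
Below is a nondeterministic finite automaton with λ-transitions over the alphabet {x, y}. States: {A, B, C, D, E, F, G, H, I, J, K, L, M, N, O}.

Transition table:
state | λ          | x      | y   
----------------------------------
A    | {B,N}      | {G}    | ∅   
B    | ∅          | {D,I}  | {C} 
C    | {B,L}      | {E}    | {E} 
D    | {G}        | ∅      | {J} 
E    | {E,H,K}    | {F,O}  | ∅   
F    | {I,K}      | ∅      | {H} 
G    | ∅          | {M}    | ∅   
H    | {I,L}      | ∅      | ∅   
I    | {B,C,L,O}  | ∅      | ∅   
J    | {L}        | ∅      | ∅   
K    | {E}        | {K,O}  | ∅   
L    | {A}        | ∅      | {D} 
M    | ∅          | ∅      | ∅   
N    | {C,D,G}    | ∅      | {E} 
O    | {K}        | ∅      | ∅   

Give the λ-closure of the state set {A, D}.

Start with {A, D}.
From A via λ: add B, N.
From D via λ: add G.
From N via λ: add C.
From C via λ: add L.
No new states can be added; the closed set is {A, B, C, D, G, L, N}.

{A, B, C, D, G, L, N}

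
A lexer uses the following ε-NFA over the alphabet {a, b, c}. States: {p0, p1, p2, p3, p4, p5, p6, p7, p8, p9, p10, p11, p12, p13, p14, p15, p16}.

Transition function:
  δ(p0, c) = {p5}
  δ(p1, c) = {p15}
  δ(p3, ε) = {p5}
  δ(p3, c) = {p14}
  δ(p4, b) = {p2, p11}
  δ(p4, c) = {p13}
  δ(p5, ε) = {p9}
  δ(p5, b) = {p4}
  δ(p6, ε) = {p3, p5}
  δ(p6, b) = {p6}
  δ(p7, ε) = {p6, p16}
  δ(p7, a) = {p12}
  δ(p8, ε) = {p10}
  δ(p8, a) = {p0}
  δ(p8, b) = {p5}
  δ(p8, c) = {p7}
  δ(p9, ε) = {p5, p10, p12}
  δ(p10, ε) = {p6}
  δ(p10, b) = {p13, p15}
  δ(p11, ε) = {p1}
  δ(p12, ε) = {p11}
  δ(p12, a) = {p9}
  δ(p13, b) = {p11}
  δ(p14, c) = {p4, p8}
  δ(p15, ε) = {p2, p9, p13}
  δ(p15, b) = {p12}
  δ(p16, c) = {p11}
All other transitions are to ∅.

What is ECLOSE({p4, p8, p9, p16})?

Start with {p4, p8, p9, p16}.
From p8 via ε: add p10.
From p9 via ε: add p5, p12.
From p10 via ε: add p6.
From p12 via ε: add p11.
From p6 via ε: add p3.
From p11 via ε: add p1.
No new states can be added; the closed set is {p1, p3, p4, p5, p6, p8, p9, p10, p11, p12, p16}.

{p1, p3, p4, p5, p6, p8, p9, p10, p11, p12, p16}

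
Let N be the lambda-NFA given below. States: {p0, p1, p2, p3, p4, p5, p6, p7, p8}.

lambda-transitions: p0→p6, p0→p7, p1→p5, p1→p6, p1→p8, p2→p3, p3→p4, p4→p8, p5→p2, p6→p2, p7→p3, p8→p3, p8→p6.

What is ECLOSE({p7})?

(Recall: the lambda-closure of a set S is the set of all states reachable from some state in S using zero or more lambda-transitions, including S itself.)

{p2, p3, p4, p6, p7, p8}

Start with {p7}.
From p7 via lambda: add p3.
From p3 via lambda: add p4.
From p4 via lambda: add p8.
From p8 via lambda: add p6.
From p6 via lambda: add p2.
No new states can be added; the closed set is {p2, p3, p4, p6, p7, p8}.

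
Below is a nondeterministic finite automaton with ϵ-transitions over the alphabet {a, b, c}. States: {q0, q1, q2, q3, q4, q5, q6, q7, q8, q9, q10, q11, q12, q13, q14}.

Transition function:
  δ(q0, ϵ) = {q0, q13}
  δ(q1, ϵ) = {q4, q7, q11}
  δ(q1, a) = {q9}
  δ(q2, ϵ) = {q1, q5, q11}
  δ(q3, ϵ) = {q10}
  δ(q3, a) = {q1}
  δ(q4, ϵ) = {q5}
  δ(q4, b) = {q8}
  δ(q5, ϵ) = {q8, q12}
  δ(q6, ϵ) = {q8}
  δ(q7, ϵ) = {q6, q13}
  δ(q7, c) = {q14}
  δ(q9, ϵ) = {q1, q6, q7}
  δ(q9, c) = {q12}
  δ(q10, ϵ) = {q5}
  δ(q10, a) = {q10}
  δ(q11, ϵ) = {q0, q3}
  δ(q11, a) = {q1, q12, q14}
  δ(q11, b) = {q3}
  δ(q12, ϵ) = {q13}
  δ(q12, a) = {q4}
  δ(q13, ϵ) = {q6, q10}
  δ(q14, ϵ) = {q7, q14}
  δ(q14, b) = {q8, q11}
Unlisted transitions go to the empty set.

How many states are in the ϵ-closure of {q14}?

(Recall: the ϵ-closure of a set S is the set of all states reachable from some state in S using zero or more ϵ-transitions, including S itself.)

8

Start with {q14}.
From q14 via ϵ: add q7.
From q7 via ϵ: add q6, q13.
From q6 via ϵ: add q8.
From q13 via ϵ: add q10.
From q10 via ϵ: add q5.
From q5 via ϵ: add q12.
ϵ-closure = {q5, q6, q7, q8, q10, q12, q13, q14}, which has 8 states.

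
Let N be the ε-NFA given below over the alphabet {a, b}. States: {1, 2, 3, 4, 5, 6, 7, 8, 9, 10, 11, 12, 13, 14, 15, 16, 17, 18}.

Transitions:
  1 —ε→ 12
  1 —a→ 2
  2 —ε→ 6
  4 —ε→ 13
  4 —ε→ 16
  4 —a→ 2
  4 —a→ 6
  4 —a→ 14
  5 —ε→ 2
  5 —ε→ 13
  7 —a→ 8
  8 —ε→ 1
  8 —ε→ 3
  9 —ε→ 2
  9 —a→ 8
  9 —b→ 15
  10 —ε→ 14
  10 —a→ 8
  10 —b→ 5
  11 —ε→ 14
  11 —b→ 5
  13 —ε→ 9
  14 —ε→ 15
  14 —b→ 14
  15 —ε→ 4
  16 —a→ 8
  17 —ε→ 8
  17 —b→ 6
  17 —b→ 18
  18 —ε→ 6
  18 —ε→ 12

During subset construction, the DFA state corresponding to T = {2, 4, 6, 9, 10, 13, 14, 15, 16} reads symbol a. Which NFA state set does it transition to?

{1, 2, 3, 4, 6, 8, 9, 12, 13, 14, 15, 16}

4 on a → {2, 6, 14}.
9 on a → {8}.
10 on a → {8}.
16 on a → {8}.
No a-transition from 2, 6, 13, 14, 15.
Union after reading a: {2, 6, 8, 14}.
Now take the ε-closure:
From 8 via ε: add 1, 3.
From 14 via ε: add 15.
From 1 via ε: add 12.
From 15 via ε: add 4.
From 4 via ε: add 13, 16.
From 13 via ε: add 9.
No new states can be added; the closed set is {1, 2, 3, 4, 6, 8, 9, 12, 13, 14, 15, 16}.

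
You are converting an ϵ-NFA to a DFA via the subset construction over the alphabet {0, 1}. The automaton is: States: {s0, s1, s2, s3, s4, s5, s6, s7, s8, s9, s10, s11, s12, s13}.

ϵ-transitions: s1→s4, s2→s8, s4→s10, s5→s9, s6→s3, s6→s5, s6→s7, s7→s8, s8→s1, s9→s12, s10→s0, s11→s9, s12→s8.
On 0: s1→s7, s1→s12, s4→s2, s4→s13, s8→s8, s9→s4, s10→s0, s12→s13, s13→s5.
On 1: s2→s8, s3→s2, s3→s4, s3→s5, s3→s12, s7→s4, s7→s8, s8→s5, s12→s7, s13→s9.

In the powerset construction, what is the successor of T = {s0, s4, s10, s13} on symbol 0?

s4 on 0 → {s2, s13}.
s10 on 0 → {s0}.
s13 on 0 → {s5}.
No 0-transition from s0.
Union after reading 0: {s0, s2, s5, s13}.
Now take the ϵ-closure:
From s2 via ϵ: add s8.
From s5 via ϵ: add s9.
From s8 via ϵ: add s1.
From s9 via ϵ: add s12.
From s1 via ϵ: add s4.
From s4 via ϵ: add s10.
No new states can be added; the closed set is {s0, s1, s2, s4, s5, s8, s9, s10, s12, s13}.

{s0, s1, s2, s4, s5, s8, s9, s10, s12, s13}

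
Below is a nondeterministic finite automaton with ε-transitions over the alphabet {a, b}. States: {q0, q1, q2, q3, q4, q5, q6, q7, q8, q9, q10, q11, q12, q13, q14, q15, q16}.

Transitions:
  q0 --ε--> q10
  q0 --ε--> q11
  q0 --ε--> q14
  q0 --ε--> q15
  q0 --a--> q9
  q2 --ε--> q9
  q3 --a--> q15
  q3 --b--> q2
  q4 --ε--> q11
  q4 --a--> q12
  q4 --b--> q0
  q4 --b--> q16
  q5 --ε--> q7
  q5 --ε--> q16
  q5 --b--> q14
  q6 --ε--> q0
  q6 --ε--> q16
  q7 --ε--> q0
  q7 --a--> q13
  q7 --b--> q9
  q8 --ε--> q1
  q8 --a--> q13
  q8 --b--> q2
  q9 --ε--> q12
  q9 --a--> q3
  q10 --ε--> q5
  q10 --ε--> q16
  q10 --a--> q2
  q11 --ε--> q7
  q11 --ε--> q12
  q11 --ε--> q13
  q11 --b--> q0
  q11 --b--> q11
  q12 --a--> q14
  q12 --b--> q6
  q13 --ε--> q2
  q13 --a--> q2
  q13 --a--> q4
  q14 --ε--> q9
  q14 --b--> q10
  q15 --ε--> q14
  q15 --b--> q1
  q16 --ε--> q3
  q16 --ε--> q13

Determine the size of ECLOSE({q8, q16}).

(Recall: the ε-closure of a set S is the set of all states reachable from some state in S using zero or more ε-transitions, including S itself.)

8

Start with {q8, q16}.
From q8 via ε: add q1.
From q16 via ε: add q3, q13.
From q13 via ε: add q2.
From q2 via ε: add q9.
From q9 via ε: add q12.
ε-closure = {q1, q2, q3, q8, q9, q12, q13, q16}, which has 8 states.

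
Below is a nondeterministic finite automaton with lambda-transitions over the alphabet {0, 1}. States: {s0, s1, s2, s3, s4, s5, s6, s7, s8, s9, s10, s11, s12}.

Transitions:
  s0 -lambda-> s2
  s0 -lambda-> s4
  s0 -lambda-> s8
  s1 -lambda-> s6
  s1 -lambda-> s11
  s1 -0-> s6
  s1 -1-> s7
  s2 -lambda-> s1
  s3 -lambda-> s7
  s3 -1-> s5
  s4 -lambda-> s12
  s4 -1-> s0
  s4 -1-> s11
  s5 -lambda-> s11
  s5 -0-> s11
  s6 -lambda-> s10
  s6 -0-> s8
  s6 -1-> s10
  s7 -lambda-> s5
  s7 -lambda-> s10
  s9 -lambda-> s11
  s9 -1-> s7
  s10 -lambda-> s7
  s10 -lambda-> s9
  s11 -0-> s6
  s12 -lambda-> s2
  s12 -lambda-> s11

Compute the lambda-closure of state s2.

{s1, s2, s5, s6, s7, s9, s10, s11}

Start with {s2}.
From s2 via lambda: add s1.
From s1 via lambda: add s6, s11.
From s6 via lambda: add s10.
From s10 via lambda: add s7, s9.
From s7 via lambda: add s5.
No new states can be added; the closed set is {s1, s2, s5, s6, s7, s9, s10, s11}.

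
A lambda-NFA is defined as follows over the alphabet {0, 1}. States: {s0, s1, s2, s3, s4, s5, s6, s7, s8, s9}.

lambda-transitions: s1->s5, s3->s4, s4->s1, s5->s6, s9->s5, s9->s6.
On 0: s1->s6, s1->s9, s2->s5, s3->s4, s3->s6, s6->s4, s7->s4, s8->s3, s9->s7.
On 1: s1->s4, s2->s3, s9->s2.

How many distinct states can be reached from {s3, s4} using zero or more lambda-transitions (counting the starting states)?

Start with {s3, s4}.
From s4 via lambda: add s1.
From s1 via lambda: add s5.
From s5 via lambda: add s6.
lambda-closure = {s1, s3, s4, s5, s6}, which has 5 states.

5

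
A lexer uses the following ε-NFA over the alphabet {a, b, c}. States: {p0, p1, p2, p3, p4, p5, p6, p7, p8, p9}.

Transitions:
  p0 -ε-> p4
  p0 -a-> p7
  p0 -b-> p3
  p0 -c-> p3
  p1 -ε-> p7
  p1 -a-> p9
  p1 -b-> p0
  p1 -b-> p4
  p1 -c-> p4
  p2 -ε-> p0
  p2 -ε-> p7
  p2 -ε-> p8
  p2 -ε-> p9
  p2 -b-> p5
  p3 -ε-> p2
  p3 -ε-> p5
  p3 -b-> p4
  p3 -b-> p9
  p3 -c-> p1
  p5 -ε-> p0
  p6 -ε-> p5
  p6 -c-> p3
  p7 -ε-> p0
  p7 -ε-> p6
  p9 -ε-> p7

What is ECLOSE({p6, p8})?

Start with {p6, p8}.
From p6 via ε: add p5.
From p5 via ε: add p0.
From p0 via ε: add p4.
No new states can be added; the closed set is {p0, p4, p5, p6, p8}.

{p0, p4, p5, p6, p8}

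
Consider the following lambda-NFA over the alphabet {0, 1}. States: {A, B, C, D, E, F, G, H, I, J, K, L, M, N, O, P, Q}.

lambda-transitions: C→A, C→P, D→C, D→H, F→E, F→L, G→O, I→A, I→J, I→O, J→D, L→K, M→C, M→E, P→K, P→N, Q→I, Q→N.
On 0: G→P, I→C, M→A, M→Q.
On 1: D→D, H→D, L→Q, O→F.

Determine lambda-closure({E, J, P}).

Start with {E, J, P}.
From J via lambda: add D.
From P via lambda: add K, N.
From D via lambda: add C, H.
From C via lambda: add A.
No new states can be added; the closed set is {A, C, D, E, H, J, K, N, P}.

{A, C, D, E, H, J, K, N, P}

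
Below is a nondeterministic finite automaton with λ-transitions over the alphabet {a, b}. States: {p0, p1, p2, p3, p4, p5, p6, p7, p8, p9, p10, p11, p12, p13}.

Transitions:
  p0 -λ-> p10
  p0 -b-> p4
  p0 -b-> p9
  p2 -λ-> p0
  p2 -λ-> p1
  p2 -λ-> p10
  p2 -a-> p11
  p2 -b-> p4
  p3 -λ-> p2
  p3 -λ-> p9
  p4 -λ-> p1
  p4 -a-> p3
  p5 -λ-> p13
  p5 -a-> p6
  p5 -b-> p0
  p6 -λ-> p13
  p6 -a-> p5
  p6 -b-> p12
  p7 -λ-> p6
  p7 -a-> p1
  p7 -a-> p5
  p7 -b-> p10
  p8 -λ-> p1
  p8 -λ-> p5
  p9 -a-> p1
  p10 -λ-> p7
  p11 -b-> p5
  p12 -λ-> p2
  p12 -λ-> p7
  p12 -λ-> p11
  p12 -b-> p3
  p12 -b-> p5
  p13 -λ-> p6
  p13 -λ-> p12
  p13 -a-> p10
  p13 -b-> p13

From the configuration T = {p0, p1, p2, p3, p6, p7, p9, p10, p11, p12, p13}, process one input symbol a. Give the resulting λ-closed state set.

p2 on a → {p11}.
p6 on a → {p5}.
p7 on a → {p1, p5}.
p9 on a → {p1}.
p13 on a → {p10}.
No a-transition from p0, p1, p3, p10, p11, p12.
Union after reading a: {p1, p5, p10, p11}.
Now take the λ-closure:
From p5 via λ: add p13.
From p10 via λ: add p7.
From p7 via λ: add p6.
From p13 via λ: add p12.
From p12 via λ: add p2.
From p2 via λ: add p0.
No new states can be added; the closed set is {p0, p1, p2, p5, p6, p7, p10, p11, p12, p13}.

{p0, p1, p2, p5, p6, p7, p10, p11, p12, p13}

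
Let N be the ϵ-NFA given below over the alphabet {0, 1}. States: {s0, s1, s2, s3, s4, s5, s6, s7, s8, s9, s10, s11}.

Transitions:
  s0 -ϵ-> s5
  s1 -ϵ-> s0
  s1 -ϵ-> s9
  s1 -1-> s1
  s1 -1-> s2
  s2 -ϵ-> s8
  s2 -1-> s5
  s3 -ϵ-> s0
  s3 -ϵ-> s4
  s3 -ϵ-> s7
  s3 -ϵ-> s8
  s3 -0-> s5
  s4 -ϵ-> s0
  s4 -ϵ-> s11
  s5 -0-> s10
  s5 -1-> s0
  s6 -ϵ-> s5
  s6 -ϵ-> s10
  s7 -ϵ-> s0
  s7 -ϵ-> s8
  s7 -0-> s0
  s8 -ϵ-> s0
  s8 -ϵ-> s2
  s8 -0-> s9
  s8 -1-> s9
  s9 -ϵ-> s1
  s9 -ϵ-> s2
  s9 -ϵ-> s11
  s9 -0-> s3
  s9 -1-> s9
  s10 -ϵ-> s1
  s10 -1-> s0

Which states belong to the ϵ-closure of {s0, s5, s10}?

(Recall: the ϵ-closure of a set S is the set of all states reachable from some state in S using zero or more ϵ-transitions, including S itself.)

Start with {s0, s5, s10}.
From s10 via ϵ: add s1.
From s1 via ϵ: add s9.
From s9 via ϵ: add s2, s11.
From s2 via ϵ: add s8.
No new states can be added; the closed set is {s0, s1, s2, s5, s8, s9, s10, s11}.

{s0, s1, s2, s5, s8, s9, s10, s11}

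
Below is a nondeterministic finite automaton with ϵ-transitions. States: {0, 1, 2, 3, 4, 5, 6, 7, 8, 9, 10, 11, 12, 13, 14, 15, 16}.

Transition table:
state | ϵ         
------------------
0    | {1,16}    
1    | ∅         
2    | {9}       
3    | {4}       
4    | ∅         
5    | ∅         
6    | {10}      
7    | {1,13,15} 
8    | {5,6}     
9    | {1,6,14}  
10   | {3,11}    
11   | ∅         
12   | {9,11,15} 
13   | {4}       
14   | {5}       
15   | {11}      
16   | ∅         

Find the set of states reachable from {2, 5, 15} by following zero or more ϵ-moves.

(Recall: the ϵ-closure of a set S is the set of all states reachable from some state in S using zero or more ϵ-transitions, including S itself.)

Start with {2, 5, 15}.
From 2 via ϵ: add 9.
From 15 via ϵ: add 11.
From 9 via ϵ: add 1, 6, 14.
From 6 via ϵ: add 10.
From 10 via ϵ: add 3.
From 3 via ϵ: add 4.
No new states can be added; the closed set is {1, 2, 3, 4, 5, 6, 9, 10, 11, 14, 15}.

{1, 2, 3, 4, 5, 6, 9, 10, 11, 14, 15}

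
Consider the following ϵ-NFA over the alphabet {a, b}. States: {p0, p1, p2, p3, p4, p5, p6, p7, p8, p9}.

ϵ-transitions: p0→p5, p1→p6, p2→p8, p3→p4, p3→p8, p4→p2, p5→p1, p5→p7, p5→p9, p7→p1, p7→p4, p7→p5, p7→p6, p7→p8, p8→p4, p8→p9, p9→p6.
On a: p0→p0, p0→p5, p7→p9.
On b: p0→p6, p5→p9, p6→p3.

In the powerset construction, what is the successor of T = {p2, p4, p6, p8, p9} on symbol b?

p6 on b → {p3}.
No b-transition from p2, p4, p8, p9.
Union after reading b: {p3}.
Now take the ϵ-closure:
From p3 via ϵ: add p4, p8.
From p4 via ϵ: add p2.
From p8 via ϵ: add p9.
From p9 via ϵ: add p6.
No new states can be added; the closed set is {p2, p3, p4, p6, p8, p9}.

{p2, p3, p4, p6, p8, p9}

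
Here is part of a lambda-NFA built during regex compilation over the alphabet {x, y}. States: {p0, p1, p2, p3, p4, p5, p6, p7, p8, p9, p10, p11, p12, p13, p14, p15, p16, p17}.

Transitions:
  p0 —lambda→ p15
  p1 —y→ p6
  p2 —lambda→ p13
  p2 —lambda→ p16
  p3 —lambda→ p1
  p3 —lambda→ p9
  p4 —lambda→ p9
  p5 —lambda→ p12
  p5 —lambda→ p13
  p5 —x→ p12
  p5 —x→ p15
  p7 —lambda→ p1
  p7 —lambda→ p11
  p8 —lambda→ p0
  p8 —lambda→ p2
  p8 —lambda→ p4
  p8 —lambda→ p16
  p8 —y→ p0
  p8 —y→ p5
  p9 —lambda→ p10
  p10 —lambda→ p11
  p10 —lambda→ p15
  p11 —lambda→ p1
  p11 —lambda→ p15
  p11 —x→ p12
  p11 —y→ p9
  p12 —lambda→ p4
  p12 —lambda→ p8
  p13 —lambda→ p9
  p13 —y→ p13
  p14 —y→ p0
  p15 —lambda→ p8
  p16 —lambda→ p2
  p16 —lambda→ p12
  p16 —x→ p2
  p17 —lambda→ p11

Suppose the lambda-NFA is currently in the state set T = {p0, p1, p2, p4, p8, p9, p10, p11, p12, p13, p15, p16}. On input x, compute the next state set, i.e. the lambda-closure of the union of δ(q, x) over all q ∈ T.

p11 on x → {p12}.
p16 on x → {p2}.
No x-transition from p0, p1, p2, p4, p8, p9, p10, p12, p13, p15.
Union after reading x: {p2, p12}.
Now take the lambda-closure:
From p2 via lambda: add p13, p16.
From p12 via lambda: add p4, p8.
From p4 via lambda: add p9.
From p8 via lambda: add p0.
From p0 via lambda: add p15.
From p9 via lambda: add p10.
From p10 via lambda: add p11.
From p11 via lambda: add p1.
No new states can be added; the closed set is {p0, p1, p2, p4, p8, p9, p10, p11, p12, p13, p15, p16}.

{p0, p1, p2, p4, p8, p9, p10, p11, p12, p13, p15, p16}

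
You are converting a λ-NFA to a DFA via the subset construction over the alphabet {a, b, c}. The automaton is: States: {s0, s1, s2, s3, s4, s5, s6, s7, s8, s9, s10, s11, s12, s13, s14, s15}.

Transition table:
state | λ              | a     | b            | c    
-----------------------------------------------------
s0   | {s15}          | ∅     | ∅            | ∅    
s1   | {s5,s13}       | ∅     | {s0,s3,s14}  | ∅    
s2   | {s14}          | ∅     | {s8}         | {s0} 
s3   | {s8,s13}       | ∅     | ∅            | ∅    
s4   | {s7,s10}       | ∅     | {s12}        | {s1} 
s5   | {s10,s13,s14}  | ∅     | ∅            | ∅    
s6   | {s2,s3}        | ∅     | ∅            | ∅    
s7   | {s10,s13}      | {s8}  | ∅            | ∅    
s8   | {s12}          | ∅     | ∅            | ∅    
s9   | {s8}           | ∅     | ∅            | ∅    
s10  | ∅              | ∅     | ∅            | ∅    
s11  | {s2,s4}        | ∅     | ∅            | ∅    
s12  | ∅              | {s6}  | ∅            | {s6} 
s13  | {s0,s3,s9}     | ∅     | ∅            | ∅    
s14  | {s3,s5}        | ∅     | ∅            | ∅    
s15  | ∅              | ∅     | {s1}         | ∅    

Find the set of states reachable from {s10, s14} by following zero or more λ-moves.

Start with {s10, s14}.
From s14 via λ: add s3, s5.
From s3 via λ: add s8, s13.
From s8 via λ: add s12.
From s13 via λ: add s0, s9.
From s0 via λ: add s15.
No new states can be added; the closed set is {s0, s3, s5, s8, s9, s10, s12, s13, s14, s15}.

{s0, s3, s5, s8, s9, s10, s12, s13, s14, s15}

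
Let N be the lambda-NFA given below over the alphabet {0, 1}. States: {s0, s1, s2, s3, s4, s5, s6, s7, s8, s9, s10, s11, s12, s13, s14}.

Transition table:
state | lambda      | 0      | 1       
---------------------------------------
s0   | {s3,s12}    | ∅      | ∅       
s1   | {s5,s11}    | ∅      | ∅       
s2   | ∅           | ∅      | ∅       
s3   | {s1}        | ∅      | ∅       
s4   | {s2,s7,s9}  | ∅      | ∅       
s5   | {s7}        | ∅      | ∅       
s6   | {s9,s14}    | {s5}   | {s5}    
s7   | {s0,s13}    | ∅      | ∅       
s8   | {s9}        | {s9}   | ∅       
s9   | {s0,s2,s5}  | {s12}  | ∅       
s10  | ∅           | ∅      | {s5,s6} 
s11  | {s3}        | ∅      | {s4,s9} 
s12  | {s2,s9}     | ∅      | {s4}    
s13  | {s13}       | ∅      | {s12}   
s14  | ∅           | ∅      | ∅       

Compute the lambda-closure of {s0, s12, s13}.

Start with {s0, s12, s13}.
From s0 via lambda: add s3.
From s12 via lambda: add s2, s9.
From s3 via lambda: add s1.
From s9 via lambda: add s5.
From s1 via lambda: add s11.
From s5 via lambda: add s7.
No new states can be added; the closed set is {s0, s1, s2, s3, s5, s7, s9, s11, s12, s13}.

{s0, s1, s2, s3, s5, s7, s9, s11, s12, s13}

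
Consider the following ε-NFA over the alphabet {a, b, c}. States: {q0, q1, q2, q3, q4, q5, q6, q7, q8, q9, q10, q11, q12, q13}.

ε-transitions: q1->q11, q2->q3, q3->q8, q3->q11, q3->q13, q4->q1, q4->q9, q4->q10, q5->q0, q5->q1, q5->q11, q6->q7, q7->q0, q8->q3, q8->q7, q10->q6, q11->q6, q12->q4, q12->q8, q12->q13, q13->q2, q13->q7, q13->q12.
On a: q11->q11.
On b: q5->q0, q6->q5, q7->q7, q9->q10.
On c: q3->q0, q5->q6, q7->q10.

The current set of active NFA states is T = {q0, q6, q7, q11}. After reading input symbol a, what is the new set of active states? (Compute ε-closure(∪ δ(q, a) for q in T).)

{q0, q6, q7, q11}

q11 on a → {q11}.
No a-transition from q0, q6, q7.
Union after reading a: {q11}.
Now take the ε-closure:
From q11 via ε: add q6.
From q6 via ε: add q7.
From q7 via ε: add q0.
No new states can be added; the closed set is {q0, q6, q7, q11}.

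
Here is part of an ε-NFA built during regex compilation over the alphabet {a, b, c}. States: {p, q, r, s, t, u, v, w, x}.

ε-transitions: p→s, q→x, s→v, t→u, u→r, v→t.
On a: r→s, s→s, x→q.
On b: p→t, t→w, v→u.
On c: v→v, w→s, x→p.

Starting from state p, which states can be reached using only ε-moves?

{p, r, s, t, u, v}

Start with {p}.
From p via ε: add s.
From s via ε: add v.
From v via ε: add t.
From t via ε: add u.
From u via ε: add r.
No new states can be added; the closed set is {p, r, s, t, u, v}.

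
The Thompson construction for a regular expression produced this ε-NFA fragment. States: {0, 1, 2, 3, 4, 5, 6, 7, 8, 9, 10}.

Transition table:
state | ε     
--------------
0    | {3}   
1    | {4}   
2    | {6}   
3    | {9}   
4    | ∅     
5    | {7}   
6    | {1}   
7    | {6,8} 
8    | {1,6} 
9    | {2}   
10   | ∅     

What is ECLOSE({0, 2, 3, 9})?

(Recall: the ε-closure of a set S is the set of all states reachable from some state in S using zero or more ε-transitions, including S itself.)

Start with {0, 2, 3, 9}.
From 2 via ε: add 6.
From 6 via ε: add 1.
From 1 via ε: add 4.
No new states can be added; the closed set is {0, 1, 2, 3, 4, 6, 9}.

{0, 1, 2, 3, 4, 6, 9}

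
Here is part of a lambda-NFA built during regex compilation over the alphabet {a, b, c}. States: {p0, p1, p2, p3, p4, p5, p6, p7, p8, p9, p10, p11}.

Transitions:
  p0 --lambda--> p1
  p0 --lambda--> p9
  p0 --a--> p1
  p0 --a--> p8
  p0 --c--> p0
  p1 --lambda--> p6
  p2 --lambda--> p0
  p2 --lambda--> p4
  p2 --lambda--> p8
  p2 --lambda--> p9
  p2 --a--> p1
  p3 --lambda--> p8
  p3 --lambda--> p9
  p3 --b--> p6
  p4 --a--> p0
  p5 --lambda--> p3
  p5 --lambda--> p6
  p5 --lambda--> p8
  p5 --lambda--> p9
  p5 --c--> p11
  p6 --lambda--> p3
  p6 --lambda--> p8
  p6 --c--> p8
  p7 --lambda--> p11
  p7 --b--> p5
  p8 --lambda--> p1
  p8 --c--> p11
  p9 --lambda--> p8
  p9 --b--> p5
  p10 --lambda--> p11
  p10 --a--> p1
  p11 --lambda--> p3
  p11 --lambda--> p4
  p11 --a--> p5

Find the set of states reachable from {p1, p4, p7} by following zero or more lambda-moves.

Start with {p1, p4, p7}.
From p1 via lambda: add p6.
From p7 via lambda: add p11.
From p6 via lambda: add p3, p8.
From p3 via lambda: add p9.
No new states can be added; the closed set is {p1, p3, p4, p6, p7, p8, p9, p11}.

{p1, p3, p4, p6, p7, p8, p9, p11}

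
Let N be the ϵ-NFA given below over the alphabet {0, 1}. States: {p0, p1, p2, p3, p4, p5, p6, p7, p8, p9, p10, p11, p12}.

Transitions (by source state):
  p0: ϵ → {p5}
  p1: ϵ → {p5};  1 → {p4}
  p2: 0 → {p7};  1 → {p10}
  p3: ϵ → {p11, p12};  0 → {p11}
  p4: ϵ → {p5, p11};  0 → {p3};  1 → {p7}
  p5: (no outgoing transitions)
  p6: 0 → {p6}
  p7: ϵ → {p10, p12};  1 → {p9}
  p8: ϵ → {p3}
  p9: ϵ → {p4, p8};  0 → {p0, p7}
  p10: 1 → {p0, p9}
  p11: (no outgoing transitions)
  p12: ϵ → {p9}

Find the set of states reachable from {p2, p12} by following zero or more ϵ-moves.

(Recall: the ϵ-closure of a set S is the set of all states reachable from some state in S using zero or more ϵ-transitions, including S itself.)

{p2, p3, p4, p5, p8, p9, p11, p12}

Start with {p2, p12}.
From p12 via ϵ: add p9.
From p9 via ϵ: add p4, p8.
From p4 via ϵ: add p5, p11.
From p8 via ϵ: add p3.
No new states can be added; the closed set is {p2, p3, p4, p5, p8, p9, p11, p12}.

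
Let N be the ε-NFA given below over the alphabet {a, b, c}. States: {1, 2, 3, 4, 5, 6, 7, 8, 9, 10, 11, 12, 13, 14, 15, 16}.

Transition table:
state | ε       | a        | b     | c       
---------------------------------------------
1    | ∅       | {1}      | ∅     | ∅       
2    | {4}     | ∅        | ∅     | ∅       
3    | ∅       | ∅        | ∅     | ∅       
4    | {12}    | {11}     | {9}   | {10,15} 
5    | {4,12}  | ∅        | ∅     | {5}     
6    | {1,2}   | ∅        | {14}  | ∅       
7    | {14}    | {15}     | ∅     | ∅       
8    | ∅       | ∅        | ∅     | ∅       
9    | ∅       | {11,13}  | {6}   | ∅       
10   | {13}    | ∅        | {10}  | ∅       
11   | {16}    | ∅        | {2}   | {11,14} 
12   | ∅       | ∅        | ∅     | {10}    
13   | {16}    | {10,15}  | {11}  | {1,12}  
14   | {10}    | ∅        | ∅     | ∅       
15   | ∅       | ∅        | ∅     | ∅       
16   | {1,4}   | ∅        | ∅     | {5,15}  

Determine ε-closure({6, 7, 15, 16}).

Start with {6, 7, 15, 16}.
From 6 via ε: add 1, 2.
From 7 via ε: add 14.
From 16 via ε: add 4.
From 4 via ε: add 12.
From 14 via ε: add 10.
From 10 via ε: add 13.
No new states can be added; the closed set is {1, 2, 4, 6, 7, 10, 12, 13, 14, 15, 16}.

{1, 2, 4, 6, 7, 10, 12, 13, 14, 15, 16}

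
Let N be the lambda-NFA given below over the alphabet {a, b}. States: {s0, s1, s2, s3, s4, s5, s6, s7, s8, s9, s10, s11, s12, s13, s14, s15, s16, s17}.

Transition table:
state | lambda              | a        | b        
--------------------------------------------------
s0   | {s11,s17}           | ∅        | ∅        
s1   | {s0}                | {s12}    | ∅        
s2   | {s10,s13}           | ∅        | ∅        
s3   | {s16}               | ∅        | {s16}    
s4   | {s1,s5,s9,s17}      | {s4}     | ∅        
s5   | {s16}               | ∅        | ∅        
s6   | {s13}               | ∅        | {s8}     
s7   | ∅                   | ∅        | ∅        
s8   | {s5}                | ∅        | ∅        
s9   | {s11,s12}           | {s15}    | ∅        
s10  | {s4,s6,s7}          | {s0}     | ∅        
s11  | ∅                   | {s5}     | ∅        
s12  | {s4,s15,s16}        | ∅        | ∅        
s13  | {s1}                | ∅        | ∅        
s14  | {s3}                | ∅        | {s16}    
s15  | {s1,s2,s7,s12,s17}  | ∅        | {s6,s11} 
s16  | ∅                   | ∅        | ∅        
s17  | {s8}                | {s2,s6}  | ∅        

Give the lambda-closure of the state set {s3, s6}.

Start with {s3, s6}.
From s3 via lambda: add s16.
From s6 via lambda: add s13.
From s13 via lambda: add s1.
From s1 via lambda: add s0.
From s0 via lambda: add s11, s17.
From s17 via lambda: add s8.
From s8 via lambda: add s5.
No new states can be added; the closed set is {s0, s1, s3, s5, s6, s8, s11, s13, s16, s17}.

{s0, s1, s3, s5, s6, s8, s11, s13, s16, s17}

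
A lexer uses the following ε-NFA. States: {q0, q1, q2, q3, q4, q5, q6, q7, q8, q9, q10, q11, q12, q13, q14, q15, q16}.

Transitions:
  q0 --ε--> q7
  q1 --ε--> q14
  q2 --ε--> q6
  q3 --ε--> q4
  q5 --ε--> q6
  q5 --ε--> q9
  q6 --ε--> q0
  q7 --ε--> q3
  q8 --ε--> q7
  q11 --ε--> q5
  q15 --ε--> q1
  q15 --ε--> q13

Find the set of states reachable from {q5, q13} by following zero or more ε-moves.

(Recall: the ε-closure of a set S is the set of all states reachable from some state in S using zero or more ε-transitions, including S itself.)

Start with {q5, q13}.
From q5 via ε: add q6, q9.
From q6 via ε: add q0.
From q0 via ε: add q7.
From q7 via ε: add q3.
From q3 via ε: add q4.
No new states can be added; the closed set is {q0, q3, q4, q5, q6, q7, q9, q13}.

{q0, q3, q4, q5, q6, q7, q9, q13}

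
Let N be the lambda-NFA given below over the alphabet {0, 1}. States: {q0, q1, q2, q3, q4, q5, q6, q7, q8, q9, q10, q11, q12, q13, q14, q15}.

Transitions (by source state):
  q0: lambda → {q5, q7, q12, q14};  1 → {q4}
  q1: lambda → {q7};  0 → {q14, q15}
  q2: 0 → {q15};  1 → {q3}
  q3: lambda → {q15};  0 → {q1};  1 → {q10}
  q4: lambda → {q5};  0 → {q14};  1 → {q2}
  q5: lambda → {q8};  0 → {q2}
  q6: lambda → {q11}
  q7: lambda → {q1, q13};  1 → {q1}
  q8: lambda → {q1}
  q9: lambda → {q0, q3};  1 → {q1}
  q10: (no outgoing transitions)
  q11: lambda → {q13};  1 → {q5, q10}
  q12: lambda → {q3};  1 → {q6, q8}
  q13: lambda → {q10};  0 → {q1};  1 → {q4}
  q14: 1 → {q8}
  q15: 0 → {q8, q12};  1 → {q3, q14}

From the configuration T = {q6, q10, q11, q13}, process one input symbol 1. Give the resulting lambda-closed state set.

{q1, q4, q5, q7, q8, q10, q13}

q11 on 1 → {q5, q10}.
q13 on 1 → {q4}.
No 1-transition from q6, q10.
Union after reading 1: {q4, q5, q10}.
Now take the lambda-closure:
From q5 via lambda: add q8.
From q8 via lambda: add q1.
From q1 via lambda: add q7.
From q7 via lambda: add q13.
No new states can be added; the closed set is {q1, q4, q5, q7, q8, q10, q13}.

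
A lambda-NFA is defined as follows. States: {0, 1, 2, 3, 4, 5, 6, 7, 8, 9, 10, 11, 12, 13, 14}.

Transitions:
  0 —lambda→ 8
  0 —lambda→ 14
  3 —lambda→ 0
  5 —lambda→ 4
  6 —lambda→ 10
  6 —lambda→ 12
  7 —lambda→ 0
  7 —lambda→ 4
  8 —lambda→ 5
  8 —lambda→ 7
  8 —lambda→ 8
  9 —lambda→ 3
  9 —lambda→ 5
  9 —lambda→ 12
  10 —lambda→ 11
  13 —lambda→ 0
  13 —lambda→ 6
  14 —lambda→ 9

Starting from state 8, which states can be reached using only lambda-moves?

Start with {8}.
From 8 via lambda: add 5, 7.
From 5 via lambda: add 4.
From 7 via lambda: add 0.
From 0 via lambda: add 14.
From 14 via lambda: add 9.
From 9 via lambda: add 3, 12.
No new states can be added; the closed set is {0, 3, 4, 5, 7, 8, 9, 12, 14}.

{0, 3, 4, 5, 7, 8, 9, 12, 14}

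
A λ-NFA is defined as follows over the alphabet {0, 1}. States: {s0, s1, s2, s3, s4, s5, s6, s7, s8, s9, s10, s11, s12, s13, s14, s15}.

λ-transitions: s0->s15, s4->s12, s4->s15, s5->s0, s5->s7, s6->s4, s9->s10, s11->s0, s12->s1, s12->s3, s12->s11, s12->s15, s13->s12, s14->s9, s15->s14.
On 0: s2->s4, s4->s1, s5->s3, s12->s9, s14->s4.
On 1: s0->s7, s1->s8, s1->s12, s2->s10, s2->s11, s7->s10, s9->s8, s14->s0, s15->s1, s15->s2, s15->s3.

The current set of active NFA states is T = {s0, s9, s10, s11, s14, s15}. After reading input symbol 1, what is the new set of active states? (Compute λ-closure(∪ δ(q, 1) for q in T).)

{s0, s1, s2, s3, s7, s8, s9, s10, s14, s15}

s0 on 1 → {s7}.
s9 on 1 → {s8}.
s14 on 1 → {s0}.
s15 on 1 → {s1, s2, s3}.
No 1-transition from s10, s11.
Union after reading 1: {s0, s1, s2, s3, s7, s8}.
Now take the λ-closure:
From s0 via λ: add s15.
From s15 via λ: add s14.
From s14 via λ: add s9.
From s9 via λ: add s10.
No new states can be added; the closed set is {s0, s1, s2, s3, s7, s8, s9, s10, s14, s15}.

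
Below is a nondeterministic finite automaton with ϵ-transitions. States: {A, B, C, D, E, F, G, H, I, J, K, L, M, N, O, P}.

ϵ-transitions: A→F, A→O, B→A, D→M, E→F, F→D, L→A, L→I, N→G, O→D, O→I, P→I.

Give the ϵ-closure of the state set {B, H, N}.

Start with {B, H, N}.
From B via ϵ: add A.
From N via ϵ: add G.
From A via ϵ: add F, O.
From F via ϵ: add D.
From O via ϵ: add I.
From D via ϵ: add M.
No new states can be added; the closed set is {A, B, D, F, G, H, I, M, N, O}.

{A, B, D, F, G, H, I, M, N, O}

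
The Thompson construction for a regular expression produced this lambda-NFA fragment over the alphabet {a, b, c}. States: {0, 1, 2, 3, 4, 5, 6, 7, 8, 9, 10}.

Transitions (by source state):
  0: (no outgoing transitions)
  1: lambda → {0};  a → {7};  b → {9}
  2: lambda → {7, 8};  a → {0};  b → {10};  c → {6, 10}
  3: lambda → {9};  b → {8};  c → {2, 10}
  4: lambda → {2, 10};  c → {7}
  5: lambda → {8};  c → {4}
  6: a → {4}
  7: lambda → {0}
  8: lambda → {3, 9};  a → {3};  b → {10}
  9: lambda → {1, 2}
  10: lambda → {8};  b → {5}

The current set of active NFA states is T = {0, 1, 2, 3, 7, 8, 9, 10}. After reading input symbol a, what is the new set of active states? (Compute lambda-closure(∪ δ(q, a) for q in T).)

{0, 1, 2, 3, 7, 8, 9}

1 on a → {7}.
2 on a → {0}.
8 on a → {3}.
No a-transition from 0, 3, 7, 9, 10.
Union after reading a: {0, 3, 7}.
Now take the lambda-closure:
From 3 via lambda: add 9.
From 9 via lambda: add 1, 2.
From 2 via lambda: add 8.
No new states can be added; the closed set is {0, 1, 2, 3, 7, 8, 9}.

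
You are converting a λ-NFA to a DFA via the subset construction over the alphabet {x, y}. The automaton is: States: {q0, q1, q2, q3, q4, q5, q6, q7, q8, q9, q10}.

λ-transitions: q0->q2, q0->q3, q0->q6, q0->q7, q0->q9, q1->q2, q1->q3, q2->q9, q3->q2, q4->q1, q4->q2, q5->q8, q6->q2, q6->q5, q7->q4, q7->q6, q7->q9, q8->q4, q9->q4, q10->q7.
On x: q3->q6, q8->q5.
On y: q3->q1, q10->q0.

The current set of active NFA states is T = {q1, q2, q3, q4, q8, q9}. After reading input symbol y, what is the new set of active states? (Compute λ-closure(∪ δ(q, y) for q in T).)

q3 on y → {q1}.
No y-transition from q1, q2, q4, q8, q9.
Union after reading y: {q1}.
Now take the λ-closure:
From q1 via λ: add q2, q3.
From q2 via λ: add q9.
From q9 via λ: add q4.
No new states can be added; the closed set is {q1, q2, q3, q4, q9}.

{q1, q2, q3, q4, q9}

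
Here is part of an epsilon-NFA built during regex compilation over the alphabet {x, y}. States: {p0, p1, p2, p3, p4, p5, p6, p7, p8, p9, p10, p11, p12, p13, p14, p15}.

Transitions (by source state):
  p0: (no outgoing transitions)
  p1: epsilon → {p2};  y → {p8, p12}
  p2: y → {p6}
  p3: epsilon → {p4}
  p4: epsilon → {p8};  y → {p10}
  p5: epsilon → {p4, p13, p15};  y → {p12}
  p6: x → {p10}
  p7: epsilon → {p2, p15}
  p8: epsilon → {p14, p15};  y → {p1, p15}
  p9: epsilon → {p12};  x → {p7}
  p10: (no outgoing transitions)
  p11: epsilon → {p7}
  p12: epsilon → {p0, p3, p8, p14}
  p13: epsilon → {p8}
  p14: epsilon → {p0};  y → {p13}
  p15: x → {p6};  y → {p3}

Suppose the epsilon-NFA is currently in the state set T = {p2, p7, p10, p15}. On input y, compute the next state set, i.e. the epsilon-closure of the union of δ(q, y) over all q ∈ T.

p2 on y → {p6}.
p15 on y → {p3}.
No y-transition from p7, p10.
Union after reading y: {p3, p6}.
Now take the epsilon-closure:
From p3 via epsilon: add p4.
From p4 via epsilon: add p8.
From p8 via epsilon: add p14, p15.
From p14 via epsilon: add p0.
No new states can be added; the closed set is {p0, p3, p4, p6, p8, p14, p15}.

{p0, p3, p4, p6, p8, p14, p15}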